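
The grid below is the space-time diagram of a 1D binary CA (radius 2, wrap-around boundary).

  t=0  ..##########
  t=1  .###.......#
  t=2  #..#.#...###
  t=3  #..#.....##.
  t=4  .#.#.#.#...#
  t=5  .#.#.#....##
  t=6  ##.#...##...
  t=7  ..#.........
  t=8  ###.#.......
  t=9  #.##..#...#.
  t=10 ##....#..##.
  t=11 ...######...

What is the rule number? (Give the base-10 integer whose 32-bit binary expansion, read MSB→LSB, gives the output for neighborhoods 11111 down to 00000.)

  ##### -> .   bit 31 = 0  t=0,i=4
  ####. -> .   bit 30 = 0  t=0,i=10
  ###.# -> #   bit 29 = 1  t=8,i=2
  ###.. -> #   bit 28 = 1  t=0,i=11
  ##.## -> .   bit 27 = 0  t=10,i=11
  ##.#. -> #   bit 26 = 1  t=3,i=11
  ##..# -> .   bit 25 = 0  t=0,i=0
  ##... -> .   bit 24 = 0  t=1,i=4
  #.### -> .   bit 23 = 0  t=1,i=1
  #.##. -> .   bit 22 = 0  t=9,i=2
  #.#.# -> #   bit 21 = 1  t=4,i=1
  #.#.. -> .   bit 20 = 0  t=2,i=5
  #..## -> #   bit 19 = 1  t=0,i=1
  #..#. -> .   bit 18 = 0  t=2,i=2
  #...# -> .   bit 17 = 0  t=2,i=7
  #.... -> #   bit 16 = 1  t=1,i=5
  .#### -> #   bit 15 = 1  t=0,i=3
  .###. -> .   bit 14 = 0  t=1,i=2
  .##.# -> .   bit 13 = 0  t=3,i=10
  .##.. -> .   bit 12 = 0  t=6,i=8
  .#.## -> #   bit 11 = 1  t=1,i=0
  .#.#. -> .   bit 10 = 0  t=2,i=4
  .#..# -> #   bit 9 = 1  t=3,i=1
  .#... -> .   bit 8 = 0  t=2,i=6
  ..### -> #   bit 7 = 1  t=0,i=2
  ..##. -> .   bit 6 = 0  t=3,i=9
  ..#.# -> #   bit 5 = 1  t=1,i=11
  ..#.. -> #   bit 4 = 1  t=3,i=3
  ...## -> .   bit 3 = 0  t=2,i=8
  ...#. -> #   bit 2 = 1  t=1,i=10
  ....# -> #   bit 1 = 1  t=1,i=9
  ..... -> .   bit 0 = 0  t=1,i=6
  bits 00110100001010011000101010110110 = 875137718

875137718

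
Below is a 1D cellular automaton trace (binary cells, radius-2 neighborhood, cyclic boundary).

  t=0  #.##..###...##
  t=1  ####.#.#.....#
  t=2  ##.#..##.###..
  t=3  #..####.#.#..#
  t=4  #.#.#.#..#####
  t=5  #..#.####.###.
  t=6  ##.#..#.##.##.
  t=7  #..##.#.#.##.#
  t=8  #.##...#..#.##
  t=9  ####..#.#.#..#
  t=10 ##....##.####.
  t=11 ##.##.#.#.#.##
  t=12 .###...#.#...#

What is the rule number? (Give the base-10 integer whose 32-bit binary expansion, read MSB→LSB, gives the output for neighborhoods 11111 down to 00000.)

  #####|#  b31=1 t=1,i=1
  ####.|.  b30=0 t=1,i=2
  ###.#|#  b29=1 t=0,i=0
  ###..|.  b28=0 t=0,i=8
  ##.##|#  b27=1 t=0,i=1
  ##.#.|.  b26=0 t=1,i=4
  ##..#|.  b25=0 t=0,i=4
  ##...|.  b24=0 t=0,i=9
  #.###|.  b23=0 t=2,i=9
  #.##.|#  b22=1 t=0,i=2
  #.#.#|.  b21=0 t=1,i=5
  #.#..|#  b20=1 t=1,i=7
  #..##|#  b19=1 t=0,i=5
  #..#.|.  b18=0 t=5,i=2
  #...#|.  b17=0 t=0,i=10
  #....|#  b16=1 t=1,i=9
  .####|#  b15=1 t=1,i=0
  .###.|#  b14=1 t=0,i=7
  .##.#|.  b13=0 t=2,i=1
  .##..|#  b12=1 t=0,i=3
  .#.##|.  b11=0 t=5,i=4
  .#.#.|#  b10=1 t=1,i=6
  .#..#|#  b9=1 t=2,i=4
  .#...|.  b8=0 t=1,i=8
  ..###|.  b7=0 t=0,i=6
  ..##.|#  b6=1 t=2,i=0
  ..#.#|#  b5=1 t=5,i=3
  ..#..|.  b4=0 t=8,i=7
  ...##|.  b3=0 t=0,i=11
  ...#.|#  b2=1 t=8,i=6
  ....#|#  b1=1 t=1,i=11
  .....|#  b0=1 t=1,i=10
  bits 10101000010110011101011001100111 = 2824459879

2824459879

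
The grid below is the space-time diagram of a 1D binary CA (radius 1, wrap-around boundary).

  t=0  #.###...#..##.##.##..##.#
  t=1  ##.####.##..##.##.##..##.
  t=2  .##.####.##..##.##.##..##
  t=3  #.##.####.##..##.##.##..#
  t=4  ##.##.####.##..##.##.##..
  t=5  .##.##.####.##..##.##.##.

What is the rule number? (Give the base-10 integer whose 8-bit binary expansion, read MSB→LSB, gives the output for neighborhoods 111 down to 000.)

  [7] ### => #  t=0,i=3
  [6] ##. => #  t=0,i=0
  [5] #.# => #  t=0,i=1
  [4] #.. => #  t=0,i=5
  [3] .## => .  t=0,i=2
  [2] .#. => #  t=0,i=8
  [1] ..# => .  t=0,i=7
  [0] ... => #  t=0,i=6
  bits 11110101 = 245

245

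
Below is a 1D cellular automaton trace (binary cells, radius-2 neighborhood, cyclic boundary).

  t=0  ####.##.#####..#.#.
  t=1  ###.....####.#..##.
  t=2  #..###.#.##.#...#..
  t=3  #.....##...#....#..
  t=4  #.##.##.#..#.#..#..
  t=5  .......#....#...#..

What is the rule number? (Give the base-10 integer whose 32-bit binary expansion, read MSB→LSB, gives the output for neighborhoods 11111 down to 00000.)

  nb #####: next=#  (t=0,i=10, bit31=1)
  nb ####.: next=#  (t=0,i=2, bit30=1)
  nb ###.#: next=.  (t=0,i=3, bit29=0)
  nb ###..: next=.  (t=0,i=12, bit28=0)
  nb ##.##: next=.  (t=0,i=4, bit27=0)
  nb ##.#.: next=#  (t=1,i=12, bit26=1)
  nb ##..#: next=#  (t=0,i=13, bit25=1)
  nb ##...: next=#  (t=1,i=3, bit24=1)
  nb #.###: next=#  (t=0,i=0, bit23=1)
  nb #.##.: next=.  (t=0,i=5, bit22=0)
  nb #.#.#: next=#  (t=0,i=17, bit21=1)
  nb #.#..: next=.  (t=1,i=13, bit20=0)
  nb #..##: next=.  (t=1,i=15, bit19=0)
  nb #..#.: next=.  (t=0,i=14, bit18=0)
  nb #...#: next=.  (t=2,i=14, bit17=0)
  nb #....: next=#  (t=1,i=4, bit16=1)
  nb .####: next=#  (t=0,i=1, bit15=1)
  nb .###.: next=.  (t=1,i=1, bit14=0)
  nb .##.#: next=.  (t=0,i=6, bit13=0)
  nb .##..: next=.  (t=3,i=7, bit12=0)
  nb .#.##: next=.  (t=0,i=18, bit11=0)
  nb .#.#.: next=#  (t=0,i=16, bit10=1)
  nb .#..#: next=.  (t=1,i=14, bit9=0)
  nb .#...: next=.  (t=2,i=13, bit8=0)
  nb ..###: next=.  (t=1,i=8, bit7=0)
  nb ..##.: next=#  (t=1,i=16, bit6=1)
  nb ..#.#: next=.  (t=0,i=15, bit5=0)
  nb ..#..: next=#  (t=2,i=0, bit4=1)
  nb ...##: next=#  (t=1,i=7, bit3=1)
  nb ...#.: next=.  (t=2,i=15, bit2=0)
  nb ....#: next=.  (t=1,i=6, bit1=0)
  nb .....: next=#  (t=1,i=5, bit0=1)
  bits 11000111101000011000010001011001 = 3349251161

3349251161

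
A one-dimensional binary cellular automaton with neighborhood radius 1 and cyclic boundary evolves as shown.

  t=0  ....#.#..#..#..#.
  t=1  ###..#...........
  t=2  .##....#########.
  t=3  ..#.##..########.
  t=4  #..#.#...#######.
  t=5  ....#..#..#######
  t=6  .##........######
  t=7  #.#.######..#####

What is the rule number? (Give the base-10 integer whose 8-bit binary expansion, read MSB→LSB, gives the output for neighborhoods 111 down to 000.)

225

  ###|#  b7=1 t=1,i=1
  ##.|#  b6=1 t=1,i=2
  #.#|#  b5=1 t=0,i=5
  #..|.  b4=0 t=0,i=7
  .##|.  b3=0 t=1,i=0
  .#.|.  b2=0 t=0,i=4
  ..#|.  b1=0 t=0,i=3
  ...|#  b0=1 t=0,i=0
  bits 11100001 = 225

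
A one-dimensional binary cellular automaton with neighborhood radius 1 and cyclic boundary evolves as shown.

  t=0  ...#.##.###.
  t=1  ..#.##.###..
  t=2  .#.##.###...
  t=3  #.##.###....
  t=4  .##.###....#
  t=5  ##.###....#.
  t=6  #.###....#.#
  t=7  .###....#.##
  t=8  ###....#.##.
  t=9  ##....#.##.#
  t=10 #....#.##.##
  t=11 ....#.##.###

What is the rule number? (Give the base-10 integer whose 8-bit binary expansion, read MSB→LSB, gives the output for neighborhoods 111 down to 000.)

170

  [7] ### => #  t=0,i=9
  [6] ##. => .  t=0,i=6
  [5] #.# => #  t=0,i=4
  [4] #.. => .  t=0,i=11
  [3] .## => #  t=0,i=5
  [2] .#. => .  t=0,i=3
  [1] ..# => #  t=0,i=2
  [0] ... => .  t=0,i=0
  bits 10101010 = 170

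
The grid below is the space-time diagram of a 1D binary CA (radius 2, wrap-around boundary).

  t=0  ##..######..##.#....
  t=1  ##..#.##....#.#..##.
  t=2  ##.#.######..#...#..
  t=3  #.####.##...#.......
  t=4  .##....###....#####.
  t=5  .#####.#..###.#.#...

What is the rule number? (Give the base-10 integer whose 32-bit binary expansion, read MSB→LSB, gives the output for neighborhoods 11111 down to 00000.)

  ##### -> #   bit 31 = 1  t=0,i=6
  ####. -> .   bit 30 = 0  t=0,i=8
  ###.# -> .   bit 29 = 0  t=3,i=5
  ###.. -> .   bit 28 = 0  t=0,i=9
  ##.## -> .   bit 27 = 0  t=1,i=19
  ##.#. -> #   bit 26 = 1  t=0,i=14
  ##..# -> .   bit 25 = 0  t=0,i=2
  ##... -> #   bit 24 = 1  t=1,i=8
  #.### -> #   bit 23 = 1  t=2,i=5
  #.##. -> #   bit 22 = 1  t=1,i=0
  #.#.# -> #   bit 21 = 1  t=2,i=3
  #.#.. -> .   bit 20 = 0  t=0,i=15
  #..## -> .   bit 19 = 0  t=0,i=3
  #..#. -> #   bit 18 = 1  t=1,i=3
  #...# -> .   bit 17 = 0  t=2,i=15
  #.... -> #   bit 16 = 1  t=0,i=17
  .#### -> .   bit 15 = 0  t=0,i=5
  .###. -> .   bit 14 = 0  t=4,i=8
  .##.# -> .   bit 13 = 0  t=0,i=13
  .##.. -> #   bit 12 = 1  t=0,i=1
  .#.## -> #   bit 11 = 1  t=1,i=5
  .#.#. -> #   bit 10 = 1  t=1,i=13
  .#..# -> .   bit 9 = 0  t=1,i=15
  .#... -> .   bit 8 = 0  t=0,i=16
  ..### -> #   bit 7 = 1  t=0,i=4
  ..##. -> #   bit 6 = 1  t=0,i=0
  ..#.# -> .   bit 5 = 0  t=1,i=4
  ..#.. -> .   bit 4 = 0  t=2,i=13
  ...## -> .   bit 3 = 0  t=0,i=19
  ...#. -> .   bit 2 = 0  t=1,i=11
  ....# -> #   bit 1 = 1  t=0,i=18
  ..... -> #   bit 0 = 1  t=3,i=15
  bits 10000101111001010001110011000011 = 2246384835

2246384835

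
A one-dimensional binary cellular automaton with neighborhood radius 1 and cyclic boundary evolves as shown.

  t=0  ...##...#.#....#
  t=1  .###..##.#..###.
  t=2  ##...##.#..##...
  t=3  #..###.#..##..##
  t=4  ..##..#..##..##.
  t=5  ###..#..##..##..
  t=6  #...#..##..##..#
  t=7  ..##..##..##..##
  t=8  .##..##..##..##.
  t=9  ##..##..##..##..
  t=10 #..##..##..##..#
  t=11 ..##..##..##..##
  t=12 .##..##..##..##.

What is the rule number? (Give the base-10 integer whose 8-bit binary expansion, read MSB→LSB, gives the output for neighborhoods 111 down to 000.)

43

  nb ###: next=.  (t=1,i=2, bit7=0)
  nb ##.: next=.  (t=0,i=4, bit6=0)
  nb #.#: next=#  (t=0,i=9, bit5=1)
  nb #..: next=.  (t=0,i=0, bit4=0)
  nb .##: next=#  (t=0,i=3, bit3=1)
  nb .#.: next=.  (t=0,i=8, bit2=0)
  nb ..#: next=#  (t=0,i=2, bit1=1)
  nb ...: next=#  (t=0,i=1, bit0=1)
  bits 00101011 = 43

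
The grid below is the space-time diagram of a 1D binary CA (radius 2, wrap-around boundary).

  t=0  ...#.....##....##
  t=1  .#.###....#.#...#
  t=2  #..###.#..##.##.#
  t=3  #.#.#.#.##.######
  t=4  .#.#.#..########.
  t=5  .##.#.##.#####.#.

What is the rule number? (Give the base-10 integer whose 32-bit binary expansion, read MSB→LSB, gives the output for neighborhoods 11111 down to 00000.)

2630612784

  [31] ##### => #  t=3,i=13
  [30] ####. => .  t=3,i=16
  [29] ###.# => .  t=2,i=5
  [28] ###.. => #  t=1,i=5
  [27] ##.## => #  t=2,i=12
  [26] ##.#. => #  t=2,i=6
  [25] ##..# => .  t=2,i=1
  [24] ##... => .  t=0,i=0
  [23] #.### => #  t=1,i=3
  [22] #.##. => #  t=2,i=13
  [21] #.#.# => .  t=1,i=1
  [20] #.#.. => .  t=1,i=12
  [19] #..## => #  t=2,i=2
  [18] #..#. => .  t=4,i=0
  [17] #...# => #  t=0,i=1
  [16] #.... => #  t=0,i=5
  [15] .#### => #  t=3,i=12
  [14] .###. => #  t=1,i=4
  [13] .##.# => #  t=2,i=11
  [12] .##.. => #  t=0,i=10
  [11] .#.## => .  t=1,i=2
  [10] .#.#. => #  t=1,i=0
  [9] .#..# => #  t=2,i=8
  [8] .#... => #  t=0,i=4
  [7] ..### => .  t=2,i=3
  [6] ..##. => .  t=0,i=9
  [5] ..#.# => #  t=1,i=10
  [4] ..#.. => #  t=0,i=3
  [3] ...## => .  t=0,i=8
  [2] ...#. => .  t=0,i=2
  [1] ....# => .  t=0,i=7
  [0] ..... => .  t=0,i=6
  bits 10011100110010111111011100110000 = 2630612784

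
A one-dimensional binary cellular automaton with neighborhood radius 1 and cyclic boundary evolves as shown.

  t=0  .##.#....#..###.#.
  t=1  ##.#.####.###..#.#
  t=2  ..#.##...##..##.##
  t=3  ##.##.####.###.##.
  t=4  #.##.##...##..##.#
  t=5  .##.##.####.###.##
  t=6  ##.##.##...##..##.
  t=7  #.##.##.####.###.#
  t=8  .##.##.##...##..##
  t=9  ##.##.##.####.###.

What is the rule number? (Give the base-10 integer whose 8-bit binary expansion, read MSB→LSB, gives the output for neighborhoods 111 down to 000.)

59

  nb ###: next=.  (t=0,i=13, bit7=0)
  nb ##.: next=.  (t=0,i=2, bit6=0)
  nb #.#: next=#  (t=0,i=3, bit5=1)
  nb #..: next=#  (t=0,i=5, bit4=1)
  nb .##: next=#  (t=0,i=1, bit3=1)
  nb .#.: next=.  (t=0,i=4, bit2=0)
  nb ..#: next=#  (t=0,i=0, bit1=1)
  nb ...: next=#  (t=0,i=6, bit0=1)
  bits 00111011 = 59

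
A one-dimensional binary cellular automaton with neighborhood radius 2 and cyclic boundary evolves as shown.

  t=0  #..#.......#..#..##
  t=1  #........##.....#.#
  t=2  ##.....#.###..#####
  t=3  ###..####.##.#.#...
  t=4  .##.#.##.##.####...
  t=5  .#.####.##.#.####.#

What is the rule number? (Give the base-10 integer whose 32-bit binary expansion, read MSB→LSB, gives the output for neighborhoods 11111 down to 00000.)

  #####|.  b31=0 t=2,i=16
  ####.|#  b30=1 t=2,i=0
  ###.#|.  b29=0 t=3,i=8
  ###..|#  b28=1 t=0,i=0
  ##.##|#  b27=1 t=3,i=9
  ##.#.|#  b26=1 t=3,i=12
  ##..#|.  b25=0 t=0,i=1
  ##...|#  b24=1 t=1,i=1
  #.###|.  b23=0 t=2,i=9
  #.##.|#  b22=1 t=1,i=18
  #.#.#|#  b21=1 t=3,i=13
  #.#..|#  b20=1 t=3,i=15
  #..##|#  b19=1 t=0,i=16
  #..#.|.  b18=0 t=0,i=2
  #...#|.  b17=0 t=3,i=17
  #....|.  b16=0 t=0,i=5
  .####|#  b15=1 t=2,i=15
  .###.|#  b14=1 t=0,i=18
  .##.#|.  b13=0 t=3,i=11
  .##..|#  b12=1 t=1,i=0
  .#.##|#  b11=1 t=1,i=17
  .#.#.|#  b10=1 t=3,i=14
  .#..#|.  b9=0 t=0,i=12
  .#...|.  b8=0 t=0,i=4
  ..###|.  b7=0 t=0,i=17
  ..##.|#  b6=1 t=1,i=9
  ..#.#|#  b5=1 t=1,i=16
  ..#..|.  b4=0 t=0,i=3
  ...##|.  b3=0 t=1,i=8
  ...#.|#  b2=1 t=0,i=10
  ....#|#  b1=1 t=0,i=9
  .....|.  b0=0 t=0,i=6
  bits 01011101011110001101110001100110 = 1568201830

1568201830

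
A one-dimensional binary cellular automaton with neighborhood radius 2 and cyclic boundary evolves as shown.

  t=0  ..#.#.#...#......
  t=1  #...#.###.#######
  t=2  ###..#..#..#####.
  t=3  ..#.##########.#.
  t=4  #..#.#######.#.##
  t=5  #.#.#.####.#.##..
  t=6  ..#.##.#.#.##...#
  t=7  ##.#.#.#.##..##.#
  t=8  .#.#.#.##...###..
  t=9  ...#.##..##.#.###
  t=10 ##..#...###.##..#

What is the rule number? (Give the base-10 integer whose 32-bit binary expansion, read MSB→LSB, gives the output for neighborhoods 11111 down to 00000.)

  ##### -> #   bit 31 = 1  t=1,i=12
  ####. -> .   bit 30 = 0  t=1,i=16
  ###.# -> #   bit 29 = 1  t=1,i=8
  ###.. -> #   bit 28 = 1  t=1,i=0
  ##.## -> .   bit 27 = 0  t=1,i=9
  ##.#. -> .   bit 26 = 0  t=3,i=14
  ##..# -> .   bit 25 = 0  t=2,i=3
  ##... -> #   bit 24 = 1  t=1,i=1
  #.### -> .   bit 23 = 0  t=1,i=6
  #.##. -> .   bit 22 = 0  t=5,i=13
  #.#.# -> #   bit 21 = 1  t=0,i=4
  #.#.. -> #   bit 20 = 1  t=0,i=6
  #..## -> #   bit 19 = 1  t=2,i=10
  #..#. -> #   bit 18 = 1  t=2,i=4
  #...# -> #   bit 17 = 1  t=0,i=8
  #.... -> #   bit 16 = 1  t=0,i=12
  .#### -> #   bit 15 = 1  t=1,i=11
  .###. -> .   bit 14 = 0  t=1,i=7
  .##.# -> #   bit 13 = 1  t=6,i=5
  .##.. -> .   bit 12 = 0  t=5,i=14
  .#.## -> #   bit 11 = 1  t=1,i=5
  .#.#. -> .   bit 10 = 0  t=0,i=3
  .#..# -> #   bit 9 = 1  t=2,i=6
  .#... -> #   bit 8 = 1  t=0,i=7
  ..### -> #   bit 7 = 1  t=2,i=11
  ..##. -> #   bit 6 = 1  t=7,i=13
  ..#.# -> .   bit 5 = 0  t=0,i=2
  ..#.. -> #   bit 4 = 1  t=0,i=10
  ...## -> .   bit 3 = 0  t=8,i=11
  ...#. -> .   bit 2 = 0  t=0,i=1
  ....# -> #   bit 1 = 1  t=0,i=0
  ..... -> #   bit 0 = 1  t=0,i=13
  bits 10110001001111111010101111010011 = 2973739987

2973739987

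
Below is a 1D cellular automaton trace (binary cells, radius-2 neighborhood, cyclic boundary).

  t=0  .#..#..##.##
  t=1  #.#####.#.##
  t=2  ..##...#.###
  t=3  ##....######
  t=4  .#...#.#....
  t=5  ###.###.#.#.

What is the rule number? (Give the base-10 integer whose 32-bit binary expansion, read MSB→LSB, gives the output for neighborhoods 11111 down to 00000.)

382529341

  nb #####: next=.  (t=1,i=4, bit31=0)
  nb ####.: next=.  (t=1,i=5, bit30=0)
  nb ###.#: next=.  (t=1,i=0, bit29=0)
  nb ###..: next=#  (t=2,i=11, bit28=1)
  nb ##.##: next=.  (t=0,i=9, bit27=0)
  nb ##.#.: next=#  (t=0,i=0, bit26=1)
  nb ##..#: next=#  (t=2,i=0, bit25=1)
  nb ##...: next=.  (t=2,i=4, bit24=0)
  nb #.###: next=#  (t=1,i=2, bit23=1)
  nb #.##.: next=#  (t=0,i=10, bit22=1)
  nb #.#.#: next=.  (t=1,i=8, bit21=0)
  nb #.#..: next=.  (t=0,i=1, bit20=0)
  nb #..##: next=#  (t=0,i=6, bit19=1)
  nb #..#.: next=#  (t=0,i=3, bit18=1)
  nb #...#: next=.  (t=2,i=5, bit17=0)
  nb #....: next=.  (t=3,i=3, bit16=0)
  nb .####: next=#  (t=1,i=3, bit15=1)
  nb .###.: next=#  (t=1,i=11, bit14=1)
  nb .##.#: next=#  (t=0,i=8, bit13=1)
  nb .##..: next=.  (t=2,i=3, bit12=0)
  nb .#.##: next=#  (t=1,i=9, bit11=1)
  nb .#.#.: next=#  (t=4,i=6, bit10=1)
  nb .#..#: next=#  (t=0,i=2, bit9=1)
  nb .#...: next=#  (t=4,i=2, bit8=1)
  nb ..###: next=.  (t=3,i=6, bit7=0)
  nb ..##.: next=.  (t=0,i=7, bit6=0)
  nb ..#.#: next=#  (t=2,i=7, bit5=1)
  nb ..#..: next=#  (t=0,i=4, bit4=1)
  nb ...##: next=#  (t=3,i=5, bit3=1)
  nb ...#.: next=#  (t=2,i=6, bit2=1)
  nb ....#: next=.  (t=3,i=4, bit1=0)
  nb .....: next=#  (t=4,i=10, bit0=1)
  bits 00010110110011001110111100111101 = 382529341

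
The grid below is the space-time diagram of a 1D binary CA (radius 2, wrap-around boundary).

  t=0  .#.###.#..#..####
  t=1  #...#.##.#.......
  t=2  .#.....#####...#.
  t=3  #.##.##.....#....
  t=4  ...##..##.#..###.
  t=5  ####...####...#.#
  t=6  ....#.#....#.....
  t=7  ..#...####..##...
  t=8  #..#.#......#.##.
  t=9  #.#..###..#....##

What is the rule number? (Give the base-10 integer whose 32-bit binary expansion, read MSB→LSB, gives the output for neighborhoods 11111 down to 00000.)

219504970

  ##### -> .   bit 31 = 0  t=2,i=9
  ####. -> .   bit 30 = 0  t=0,i=15
  ###.# -> .   bit 29 = 0  t=0,i=5
  ###.. -> .   bit 28 = 0  t=2,i=11
  ##.## -> #   bit 27 = 1  t=3,i=4
  ##.#. -> #   bit 26 = 1  t=0,i=0
  ##..# -> .   bit 25 = 0  t=4,i=5
  ##... -> #   bit 24 = 1  t=2,i=12
  #.### -> .   bit 23 = 0  t=0,i=3
  #.##. -> .   bit 22 = 0  t=1,i=6
  #.#.# -> .   bit 21 = 0  t=0,i=1
  #.#.. -> #   bit 20 = 1  t=0,i=7
  #..## -> .   bit 19 = 0  t=0,i=12
  #..#. -> #   bit 18 = 1  t=0,i=9
  #...# -> .   bit 17 = 0  t=1,i=2
  #.... -> #   bit 16 = 1  t=1,i=11
  .#### -> .   bit 15 = 0  t=0,i=14
  .###. -> #   bit 14 = 1  t=0,i=4
  .##.# -> #   bit 13 = 1  t=1,i=7
  .##.. -> .   bit 12 = 0  t=3,i=6
  .#.## -> .   bit 11 = 0  t=0,i=2
  .#.#. -> .   bit 10 = 0  t=6,i=5
  .#..# -> .   bit 9 = 0  t=0,i=8
  .#... -> #   bit 8 = 1  t=1,i=1
  ..### -> .   bit 7 = 0  t=0,i=13
  ..##. -> #   bit 6 = 1  t=4,i=3
  ..#.# -> .   bit 5 = 0  t=1,i=4
  ..#.. -> .   bit 4 = 0  t=0,i=10
  ...## -> #   bit 3 = 1  t=2,i=6
  ...#. -> .   bit 2 = 0  t=1,i=3
  ....# -> #   bit 1 = 1  t=1,i=15
  ..... -> .   bit 0 = 0  t=1,i=12
  bits 00001101000101010110000101001010 = 219504970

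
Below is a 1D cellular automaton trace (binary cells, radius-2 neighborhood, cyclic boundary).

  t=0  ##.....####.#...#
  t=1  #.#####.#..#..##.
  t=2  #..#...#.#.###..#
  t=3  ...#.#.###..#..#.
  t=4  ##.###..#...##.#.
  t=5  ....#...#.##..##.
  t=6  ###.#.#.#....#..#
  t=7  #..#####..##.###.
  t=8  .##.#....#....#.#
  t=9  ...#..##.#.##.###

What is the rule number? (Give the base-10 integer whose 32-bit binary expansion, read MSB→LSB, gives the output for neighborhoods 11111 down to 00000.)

  #####|.  b31=0 t=1,i=4
  ####.|.  b30=0 t=0,i=9
  ###.#|.  b29=0 t=0,i=10
  ###..|.  b28=0 t=0,i=1
  ##.##|.  b27=0 t=4,i=2
  ##.#.|#  b26=1 t=0,i=11
  ##..#|.  b25=0 t=2,i=1
  ##...|#  b24=1 t=0,i=2
  #.###|.  b23=0 t=1,i=2
  #.##.|.  b22=0 t=4,i=0
  #.#.#|#  b21=1 t=1,i=0
  #.#..|.  b20=0 t=0,i=12
  #..##|#  b19=1 t=1,i=13
  #..#.|.  b18=0 t=1,i=10
  #...#|#  b17=1 t=0,i=14
  #....|#  b16=1 t=0,i=3
  .####|#  b15=1 t=0,i=8
  .###.|#  b14=1 t=0,i=0
  .##.#|.  b13=0 t=1,i=15
  .##..|.  b12=0 t=2,i=0
  .#.##|.  b11=0 t=1,i=1
  .#.#.|#  b10=1 t=2,i=8
  .#..#|#  b9=1 t=1,i=9
  .#...|.  b8=0 t=0,i=13
  ..###|.  b7=0 t=0,i=7
  ..##.|.  b6=0 t=1,i=14
  ..#.#|#  b5=1 t=2,i=7
  ..#..|#  b4=1 t=1,i=11
  ...##|#  b3=1 t=0,i=6
  ...#.|.  b2=0 t=2,i=6
  ....#|#  b1=1 t=0,i=5
  .....|#  b0=1 t=0,i=4
  bits 00000101001010111100011000111011 = 86754875

86754875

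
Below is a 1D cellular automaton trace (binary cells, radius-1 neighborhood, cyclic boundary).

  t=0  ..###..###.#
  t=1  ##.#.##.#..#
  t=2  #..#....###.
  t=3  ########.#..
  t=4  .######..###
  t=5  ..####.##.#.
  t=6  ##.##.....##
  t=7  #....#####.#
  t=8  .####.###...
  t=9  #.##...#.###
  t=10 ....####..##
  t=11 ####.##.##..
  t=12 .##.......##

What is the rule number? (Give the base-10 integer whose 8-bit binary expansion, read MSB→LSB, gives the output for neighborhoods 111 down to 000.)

  [7] ### => #  t=0,i=3
  [6] ##. => .  t=0,i=4
  [5] #.# => .  t=0,i=10
  [4] #.. => #  t=0,i=0
  [3] .## => .  t=0,i=2
  [2] .#. => #  t=0,i=11
  [1] ..# => #  t=0,i=1
  [0] ... => #  t=2,i=5
  bits 10010111 = 151

151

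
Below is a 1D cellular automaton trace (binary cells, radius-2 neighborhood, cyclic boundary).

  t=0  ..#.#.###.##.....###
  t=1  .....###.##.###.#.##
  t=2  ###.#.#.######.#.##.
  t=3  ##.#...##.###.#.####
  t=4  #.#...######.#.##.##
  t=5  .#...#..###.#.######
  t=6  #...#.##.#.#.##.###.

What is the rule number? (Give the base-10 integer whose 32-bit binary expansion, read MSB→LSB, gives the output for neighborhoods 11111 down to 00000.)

  ##### -> #   bit 31 = 1  t=2,i=10
  ####. -> #   bit 30 = 1  t=2,i=12
  ###.# -> .   bit 29 = 0  t=0,i=8
  ###.. -> #   bit 28 = 1  t=0,i=19
  ##.## -> #   bit 27 = 1  t=0,i=9
  ##.#. -> #   bit 26 = 1  t=1,i=15
  ##..# -> .   bit 25 = 0  t=0,i=0
  ##... -> #   bit 24 = 1  t=0,i=12
  #.### -> #   bit 23 = 1  t=0,i=6
  #.##. -> #   bit 22 = 1  t=0,i=10
  #.#.# -> .   bit 21 = 0  t=0,i=4
  #.#.. -> .   bit 20 = 0  t=3,i=3
  #..## -> #   bit 19 = 1  t=5,i=7
  #..#. -> .   bit 18 = 0  t=0,i=1
  #...# -> .   bit 17 = 0  t=3,i=5
  #.... -> #   bit 16 = 1  t=0,i=13
  .#### -> .   bit 15 = 0  t=2,i=9
  .###. -> #   bit 14 = 1  t=0,i=7
  .##.# -> #   bit 13 = 1  t=1,i=10
  .##.. -> .   bit 12 = 0  t=0,i=11
  .#.## -> #   bit 11 = 1  t=0,i=5
  .#.#. -> .   bit 10 = 0  t=0,i=3
  .#..# -> #   bit 9 = 1  t=5,i=6
  .#... -> .   bit 8 = 0  t=3,i=4
  ..### -> .   bit 7 = 0  t=0,i=17
  ..##. -> #   bit 6 = 1  t=3,i=7
  ..#.# -> .   bit 5 = 0  t=0,i=2
  ..#.. -> .   bit 4 = 0  t=5,i=5
  ...## -> #   bit 3 = 1  t=0,i=16
  ...#. -> #   bit 2 = 1  t=5,i=4
  ....# -> .   bit 1 = 0  t=0,i=15
  ..... -> #   bit 0 = 1  t=0,i=14
  bits 11011101110010010110101001001101 = 3720964685

3720964685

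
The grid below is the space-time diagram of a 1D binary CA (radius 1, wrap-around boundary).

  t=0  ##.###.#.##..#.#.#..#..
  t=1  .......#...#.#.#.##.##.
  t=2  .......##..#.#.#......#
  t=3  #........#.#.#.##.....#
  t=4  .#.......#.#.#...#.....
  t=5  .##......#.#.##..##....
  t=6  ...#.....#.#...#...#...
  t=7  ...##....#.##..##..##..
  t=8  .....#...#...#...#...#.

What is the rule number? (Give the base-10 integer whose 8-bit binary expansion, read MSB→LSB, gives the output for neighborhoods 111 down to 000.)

  ###|.  b7=0 t=0,i=4
  ##.|.  b6=0 t=0,i=1
  #.#|.  b5=0 t=0,i=2
  #..|#  b4=1 t=0,i=11
  .##|.  b3=0 t=0,i=0
  .#.|#  b2=1 t=0,i=7
  ..#|.  b1=0 t=0,i=12
  ...|.  b0=0 t=1,i=0
  bits 00010100 = 20

20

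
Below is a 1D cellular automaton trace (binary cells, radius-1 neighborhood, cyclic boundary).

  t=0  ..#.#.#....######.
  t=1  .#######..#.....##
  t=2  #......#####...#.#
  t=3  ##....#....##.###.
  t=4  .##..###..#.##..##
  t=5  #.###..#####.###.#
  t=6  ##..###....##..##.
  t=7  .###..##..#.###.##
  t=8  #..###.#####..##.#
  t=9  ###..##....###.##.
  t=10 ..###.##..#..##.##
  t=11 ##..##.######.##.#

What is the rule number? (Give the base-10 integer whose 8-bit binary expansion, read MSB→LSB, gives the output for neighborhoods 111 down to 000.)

  ###|.  b7=0 t=0,i=12
  ##.|#  b6=1 t=0,i=16
  #.#|#  b5=1 t=0,i=3
  #..|#  b4=1 t=0,i=7
  .##|.  b3=0 t=0,i=11
  .#.|#  b2=1 t=0,i=2
  ..#|#  b1=1 t=0,i=1
  ...|.  b0=0 t=0,i=0
  bits 01110110 = 118

118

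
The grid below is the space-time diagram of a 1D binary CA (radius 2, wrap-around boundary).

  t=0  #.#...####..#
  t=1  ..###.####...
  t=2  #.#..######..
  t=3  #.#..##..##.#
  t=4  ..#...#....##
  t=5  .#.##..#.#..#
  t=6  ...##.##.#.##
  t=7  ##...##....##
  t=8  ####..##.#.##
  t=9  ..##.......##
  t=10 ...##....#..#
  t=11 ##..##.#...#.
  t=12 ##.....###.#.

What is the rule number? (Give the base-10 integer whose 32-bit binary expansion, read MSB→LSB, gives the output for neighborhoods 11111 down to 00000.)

  ##### -> .   bit 31 = 0  t=2,i=7
  ####. -> #   bit 30 = 1  t=0,i=8
  ###.# -> .   bit 29 = 0  t=1,i=4
  ###.. -> #   bit 28 = 1  t=0,i=9
  ##.## -> #   bit 27 = 1  t=1,i=5
  ##.#. -> .   bit 26 = 0  t=0,i=1
  ##..# -> .   bit 25 = 0  t=0,i=10
  ##... -> #   bit 24 = 1  t=1,i=10
  #.### -> #   bit 23 = 1  t=1,i=6
  #.##. -> #   bit 22 = 1  t=3,i=12
  #.#.# -> .   bit 21 = 0  t=5,i=1
  #.#.. -> #   bit 20 = 1  t=0,i=2
  #..## -> .   bit 19 = 0  t=0,i=11
  #..#. -> #   bit 18 = 1  t=2,i=12
  #...# -> #   bit 17 = 1  t=0,i=4
  #.... -> .   bit 16 = 0  t=1,i=11
  .#### -> #   bit 15 = 1  t=0,i=7
  .###. -> .   bit 14 = 0  t=1,i=3
  .##.# -> .   bit 13 = 0  t=0,i=0
  .##.. -> #   bit 12 = 1  t=3,i=6
  .#.## -> .   bit 11 = 0  t=5,i=2
  .#.#. -> .   bit 10 = 0  t=2,i=1
  .#..# -> .   bit 9 = 0  t=2,i=3
  .#... -> #   bit 8 = 1  t=0,i=3
  ..### -> #   bit 7 = 1  t=0,i=6
  ..##. -> .   bit 6 = 0  t=0,i=12
  ..#.# -> #   bit 5 = 1  t=2,i=0
  ..#.. -> .   bit 4 = 0  t=4,i=2
  ...## -> .   bit 3 = 0  t=0,i=5
  ...#. -> .   bit 2 = 0  t=4,i=5
  ....# -> #   bit 1 = 1  t=1,i=0
  ..... -> .   bit 0 = 0  t=1,i=12
  bits 01011001110101101001000110100010 = 1507234210

1507234210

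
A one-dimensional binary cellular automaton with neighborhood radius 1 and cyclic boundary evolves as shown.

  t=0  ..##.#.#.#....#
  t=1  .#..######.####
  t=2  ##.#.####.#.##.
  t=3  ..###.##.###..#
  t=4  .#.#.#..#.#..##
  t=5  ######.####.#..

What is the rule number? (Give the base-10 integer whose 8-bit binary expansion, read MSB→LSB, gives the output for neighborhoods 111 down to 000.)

  ### -> #   bit 7 = 1  t=1,i=5
  ##. -> .   bit 6 = 0  t=0,i=3
  #.# -> #   bit 5 = 1  t=0,i=4
  #.. -> .   bit 4 = 0  t=0,i=0
  .## -> .   bit 3 = 0  t=0,i=2
  .#. -> #   bit 2 = 1  t=0,i=5
  ..# -> #   bit 1 = 1  t=0,i=1
  ... -> #   bit 0 = 1  t=0,i=11
  bits 10100111 = 167

167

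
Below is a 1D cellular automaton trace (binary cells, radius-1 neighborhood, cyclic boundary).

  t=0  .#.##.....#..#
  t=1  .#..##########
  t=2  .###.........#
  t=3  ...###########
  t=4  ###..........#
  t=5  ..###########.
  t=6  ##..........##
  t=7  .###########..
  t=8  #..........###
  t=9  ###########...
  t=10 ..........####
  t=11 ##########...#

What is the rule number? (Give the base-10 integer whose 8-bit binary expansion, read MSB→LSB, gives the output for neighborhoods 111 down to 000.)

87

  ###|.  b7=0 t=1,i=5
  ##.|#  b6=1 t=0,i=4
  #.#|.  b5=0 t=0,i=0
  #..|#  b4=1 t=0,i=5
  .##|.  b3=0 t=0,i=3
  .#.|#  b2=1 t=0,i=1
  ..#|#  b1=1 t=0,i=9
  ...|#  b0=1 t=0,i=6
  bits 01010111 = 87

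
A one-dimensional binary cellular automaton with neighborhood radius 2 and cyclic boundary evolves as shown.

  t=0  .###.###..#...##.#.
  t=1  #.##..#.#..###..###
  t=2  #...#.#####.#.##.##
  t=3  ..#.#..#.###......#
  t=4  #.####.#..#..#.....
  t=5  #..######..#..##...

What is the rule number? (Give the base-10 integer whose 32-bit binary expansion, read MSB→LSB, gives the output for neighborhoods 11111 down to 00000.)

1713096488

  nb #####: next=.  (t=2,i=8, bit31=0)
  nb ####.: next=#  (t=1,i=18, bit30=1)
  nb ###.#: next=#  (t=0,i=3, bit29=1)
  nb ###..: next=.  (t=0,i=7, bit28=0)
  nb ##.##: next=.  (t=0,i=4, bit27=0)
  nb ##.#.: next=#  (t=0,i=16, bit26=1)
  nb ##..#: next=#  (t=0,i=8, bit25=1)
  nb ##...: next=.  (t=2,i=1, bit24=0)
  nb #.###: next=.  (t=0,i=5, bit23=0)
  nb #.##.: next=.  (t=1,i=2, bit22=0)
  nb #.#.#: next=.  (t=2,i=12, bit21=0)
  nb #.#..: next=#  (t=0,i=17, bit20=1)
  nb #..##: next=#  (t=0,i=0, bit19=1)
  nb #..#.: next=.  (t=0,i=9, bit18=0)
  nb #...#: next=#  (t=0,i=12, bit17=1)
  nb #....: next=#  (t=3,i=13, bit16=1)
  nb .####: next=#  (t=1,i=17, bit15=1)
  nb .###.: next=#  (t=0,i=2, bit14=1)
  nb .##.#: next=.  (t=0,i=15, bit13=0)
  nb .##..: next=.  (t=1,i=3, bit12=0)
  nb .#.##: next=.  (t=2,i=5, bit11=0)
  nb .#.#.: next=#  (t=1,i=7, bit10=1)
  nb .#..#: next=#  (t=0,i=18, bit9=1)
  nb .#...: next=#  (t=0,i=11, bit8=1)
  nb ..###: next=.  (t=0,i=1, bit7=0)
  nb ..##.: next=.  (t=0,i=14, bit6=0)
  nb ..#.#: next=#  (t=1,i=6, bit5=1)
  nb ..#..: next=.  (t=0,i=10, bit4=0)
  nb ...##: next=#  (t=0,i=13, bit3=1)
  nb ...#.: next=.  (t=2,i=3, bit2=0)
  nb ....#: next=.  (t=3,i=16, bit1=0)
  nb .....: next=.  (t=3,i=14, bit0=0)
  bits 01100110000110111100011100101000 = 1713096488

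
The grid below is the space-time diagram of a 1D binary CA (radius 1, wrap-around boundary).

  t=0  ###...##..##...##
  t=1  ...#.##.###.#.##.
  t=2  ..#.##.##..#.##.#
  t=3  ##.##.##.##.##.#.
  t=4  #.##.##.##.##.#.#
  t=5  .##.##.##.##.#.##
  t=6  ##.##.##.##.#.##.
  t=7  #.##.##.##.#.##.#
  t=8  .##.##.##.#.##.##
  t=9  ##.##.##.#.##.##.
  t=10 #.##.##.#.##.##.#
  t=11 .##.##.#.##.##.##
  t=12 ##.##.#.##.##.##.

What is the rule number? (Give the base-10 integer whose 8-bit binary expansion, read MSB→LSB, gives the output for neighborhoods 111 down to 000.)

  ### -> .   bit 7 = 0  t=0,i=0
  ##. -> .   bit 6 = 0  t=0,i=2
  #.# -> #   bit 5 = 1  t=1,i=4
  #.. -> #   bit 4 = 1  t=0,i=3
  .## -> #   bit 3 = 1  t=0,i=6
  .#. -> .   bit 2 = 0  t=1,i=3
  ..# -> #   bit 1 = 1  t=0,i=5
  ... -> .   bit 0 = 0  t=0,i=4
  bits 00111010 = 58

58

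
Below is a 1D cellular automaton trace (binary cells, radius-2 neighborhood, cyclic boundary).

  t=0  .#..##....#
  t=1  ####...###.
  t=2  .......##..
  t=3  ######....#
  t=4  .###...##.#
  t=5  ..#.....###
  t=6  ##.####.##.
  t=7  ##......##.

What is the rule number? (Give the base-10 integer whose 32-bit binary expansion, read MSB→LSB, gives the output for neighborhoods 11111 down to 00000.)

2256365447

  nb #####: next=#  (t=3,i=1, bit31=1)
  nb ####.: next=.  (t=1,i=2, bit30=0)
  nb ###.#: next=.  (t=1,i=9, bit29=0)
  nb ###..: next=.  (t=1,i=3, bit28=0)
  nb ##.##: next=.  (t=1,i=10, bit27=0)
  nb ##.#.: next=#  (t=4,i=9, bit26=1)
  nb ##..#: next=#  (t=5,i=0, bit25=1)
  nb ##...: next=.  (t=0,i=6, bit24=0)
  nb #.###: next=.  (t=1,i=0, bit23=0)
  nb #.##.: next=#  (t=6,i=0, bit22=1)
  nb #.#.#: next=#  (t=4,i=10, bit21=1)
  nb #.#..: next=#  (t=0,i=1, bit20=1)
  nb #..##: next=#  (t=0,i=3, bit19=1)
  nb #..#.: next=#  (t=5,i=1, bit18=1)
  nb #...#: next=.  (t=1,i=5, bit17=0)
  nb #....: next=#  (t=0,i=7, bit16=1)
  nb .####: next=.  (t=1,i=1, bit15=0)
  nb .###.: next=#  (t=1,i=8, bit14=1)
  nb .##.#: next=#  (t=4,i=8, bit13=1)
  nb .##..: next=.  (t=0,i=5, bit12=0)
  nb .#.##: next=.  (t=4,i=0, bit11=0)
  nb .#.#.: next=#  (t=0,i=0, bit10=1)
  nb .#..#: next=#  (t=0,i=2, bit9=1)
  nb .#...: next=#  (t=5,i=3, bit8=1)
  nb ..###: next=#  (t=1,i=7, bit7=1)
  nb ..##.: next=.  (t=0,i=4, bit6=0)
  nb ..#.#: next=.  (t=0,i=10, bit5=0)
  nb ..#..: next=.  (t=5,i=2, bit4=0)
  nb ...##: next=.  (t=1,i=6, bit3=0)
  nb ...#.: next=#  (t=0,i=9, bit2=1)
  nb ....#: next=#  (t=0,i=8, bit1=1)
  nb .....: next=#  (t=2,i=0, bit0=1)
  bits 10000110011111010110011110000111 = 2256365447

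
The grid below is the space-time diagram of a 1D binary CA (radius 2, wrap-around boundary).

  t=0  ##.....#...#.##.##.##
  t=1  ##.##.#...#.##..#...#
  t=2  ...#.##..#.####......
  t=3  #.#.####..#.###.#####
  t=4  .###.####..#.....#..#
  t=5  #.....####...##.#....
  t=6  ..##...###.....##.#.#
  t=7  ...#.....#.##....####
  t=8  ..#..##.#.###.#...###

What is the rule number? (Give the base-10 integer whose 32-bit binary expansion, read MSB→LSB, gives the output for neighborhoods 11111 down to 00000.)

  #####|.  b31=0 t=3,i=18
  ####.|#  b30=1 t=0,i=0
  ###.#|.  b29=0 t=1,i=1
  ###..|#  b28=1 t=0,i=1
  ##.##|.  b27=0 t=0,i=15
  ##.#.|#  b26=1 t=1,i=5
  ##..#|#  b25=1 t=1,i=14
  ##...|.  b24=0 t=0,i=2
  #.###|.  b23=0 t=0,i=19
  #.##.|#  b22=1 t=0,i=13
  #.#.#|#  b21=1 t=3,i=2
  #.#..|#  b20=1 t=1,i=6
  #..##|.  b19=0 t=6,i=1
  #..#.|.  b18=0 t=1,i=15
  #...#|.  b17=0 t=0,i=9
  #....|#  b16=1 t=0,i=3
  .####|#  b15=1 t=0,i=20
  .###.|.  b14=0 t=1,i=0
  .##.#|.  b13=0 t=0,i=14
  .##..|#  b12=1 t=1,i=13
  .#.##|#  b11=1 t=0,i=12
  .#.#.|#  b10=1 t=6,i=19
  .#..#|.  b9=0 t=4,i=18
  .#...|.  b8=0 t=0,i=8
  ..###|.  b7=0 t=1,i=20
  ..##.|.  b6=0 t=5,i=13
  ..#.#|.  b5=0 t=0,i=11
  ..#..|.  b4=0 t=0,i=7
  ...##|.  b3=0 t=1,i=19
  ...#.|#  b2=1 t=0,i=6
  ....#|.  b1=0 t=0,i=5
  .....|#  b0=1 t=0,i=4
  bits 01010110011100011001110000000101 = 1450286085

1450286085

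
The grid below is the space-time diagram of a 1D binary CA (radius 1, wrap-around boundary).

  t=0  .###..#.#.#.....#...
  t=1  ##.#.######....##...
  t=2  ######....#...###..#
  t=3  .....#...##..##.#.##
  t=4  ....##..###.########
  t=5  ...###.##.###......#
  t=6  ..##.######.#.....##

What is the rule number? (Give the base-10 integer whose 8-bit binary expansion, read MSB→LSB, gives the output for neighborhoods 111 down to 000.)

  [7] ### => .  t=0,i=2
  [6] ##. => #  t=0,i=3
  [5] #.# => #  t=0,i=7
  [4] #.. => .  t=0,i=4
  [3] .## => #  t=0,i=1
  [2] .#. => #  t=0,i=6
  [1] ..# => #  t=0,i=0
  [0] ... => .  t=0,i=12
  bits 01101110 = 110

110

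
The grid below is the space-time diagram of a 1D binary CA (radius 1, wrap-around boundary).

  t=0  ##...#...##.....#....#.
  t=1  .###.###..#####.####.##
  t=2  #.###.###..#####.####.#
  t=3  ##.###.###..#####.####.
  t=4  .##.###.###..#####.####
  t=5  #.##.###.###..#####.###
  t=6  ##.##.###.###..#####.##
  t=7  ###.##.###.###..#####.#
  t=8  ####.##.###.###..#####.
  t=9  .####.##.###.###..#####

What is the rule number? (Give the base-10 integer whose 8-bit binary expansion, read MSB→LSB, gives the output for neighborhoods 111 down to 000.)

245

  ### -> #   bit 7 = 1  t=1,i=2
  ##. -> #   bit 6 = 1  t=0,i=1
  #.# -> #   bit 5 = 1  t=0,i=22
  #.. -> #   bit 4 = 1  t=0,i=2
  .## -> .   bit 3 = 0  t=0,i=0
  .#. -> #   bit 2 = 1  t=0,i=5
  ..# -> .   bit 1 = 0  t=0,i=4
  ... -> #   bit 0 = 1  t=0,i=3
  bits 11110101 = 245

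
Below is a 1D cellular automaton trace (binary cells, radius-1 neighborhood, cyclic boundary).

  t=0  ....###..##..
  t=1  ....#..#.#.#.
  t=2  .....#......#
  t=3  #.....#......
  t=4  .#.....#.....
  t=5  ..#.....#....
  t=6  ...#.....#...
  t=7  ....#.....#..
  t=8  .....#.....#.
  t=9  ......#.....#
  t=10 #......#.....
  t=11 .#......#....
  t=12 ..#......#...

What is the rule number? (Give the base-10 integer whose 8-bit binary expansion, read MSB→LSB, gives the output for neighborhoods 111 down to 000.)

24

  ### -> .   bit 7 = 0  t=0,i=5
  ##. -> .   bit 6 = 0  t=0,i=6
  #.# -> .   bit 5 = 0  t=1,i=8
  #.. -> #   bit 4 = 1  t=0,i=7
  .## -> #   bit 3 = 1  t=0,i=4
  .#. -> .   bit 2 = 0  t=1,i=4
  ..# -> .   bit 1 = 0  t=0,i=3
  ... -> .   bit 0 = 0  t=0,i=0
  bits 00011000 = 24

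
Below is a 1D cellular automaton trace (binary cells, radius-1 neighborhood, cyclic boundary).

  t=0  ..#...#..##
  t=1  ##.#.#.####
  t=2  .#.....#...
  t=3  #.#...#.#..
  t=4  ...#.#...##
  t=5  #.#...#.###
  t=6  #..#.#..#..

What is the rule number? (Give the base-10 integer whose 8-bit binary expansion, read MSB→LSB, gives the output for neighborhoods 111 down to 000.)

  nb ###: next=.  (t=1,i=0, bit7=0)
  nb ##.: next=#  (t=0,i=10, bit6=1)
  nb #.#: next=.  (t=1,i=2, bit5=0)
  nb #..: next=#  (t=0,i=0, bit4=1)
  nb .##: next=#  (t=0,i=9, bit3=1)
  nb .#.: next=.  (t=0,i=2, bit2=0)
  nb ..#: next=#  (t=0,i=1, bit1=1)
  nb ...: next=.  (t=0,i=4, bit0=0)
  bits 01011010 = 90

90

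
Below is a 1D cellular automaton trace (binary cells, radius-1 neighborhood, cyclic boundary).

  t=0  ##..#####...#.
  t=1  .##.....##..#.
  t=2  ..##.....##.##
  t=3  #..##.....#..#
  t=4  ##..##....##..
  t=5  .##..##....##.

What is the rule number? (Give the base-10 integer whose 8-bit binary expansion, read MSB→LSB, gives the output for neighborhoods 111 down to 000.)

  [7] ### => .  t=0,i=5
  [6] ##. => #  t=0,i=1
  [5] #.# => .  t=0,i=13
  [4] #.. => #  t=0,i=2
  [3] .## => .  t=0,i=0
  [2] .#. => #  t=0,i=12
  [1] ..# => .  t=0,i=3
  [0] ... => .  t=0,i=10
  bits 01010100 = 84

84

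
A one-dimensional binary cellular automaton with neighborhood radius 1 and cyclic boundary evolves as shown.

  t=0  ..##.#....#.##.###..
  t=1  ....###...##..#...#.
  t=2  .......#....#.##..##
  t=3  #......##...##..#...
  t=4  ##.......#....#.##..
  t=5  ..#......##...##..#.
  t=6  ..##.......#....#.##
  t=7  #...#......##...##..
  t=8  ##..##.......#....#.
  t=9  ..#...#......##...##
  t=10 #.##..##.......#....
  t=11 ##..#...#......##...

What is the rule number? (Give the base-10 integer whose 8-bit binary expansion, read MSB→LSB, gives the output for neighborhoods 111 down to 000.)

  [7] ### => .  t=0,i=16
  [6] ##. => .  t=0,i=3
  [5] #.# => #  t=0,i=4
  [4] #.. => #  t=0,i=6
  [3] .## => .  t=0,i=2
  [2] .#. => #  t=0,i=5
  [1] ..# => .  t=0,i=1
  [0] ... => .  t=0,i=0
  bits 00110100 = 52

52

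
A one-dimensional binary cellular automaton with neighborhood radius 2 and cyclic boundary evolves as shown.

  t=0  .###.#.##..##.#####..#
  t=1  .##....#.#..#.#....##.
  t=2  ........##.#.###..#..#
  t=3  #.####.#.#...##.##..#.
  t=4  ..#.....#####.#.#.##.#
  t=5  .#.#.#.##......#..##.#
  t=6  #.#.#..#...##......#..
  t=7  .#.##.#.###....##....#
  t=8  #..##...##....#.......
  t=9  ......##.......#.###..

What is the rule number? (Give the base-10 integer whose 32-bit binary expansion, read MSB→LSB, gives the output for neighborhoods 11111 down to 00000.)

47605129

  #####|.  b31=0 t=0,i=16
  ####.|.  b30=0 t=0,i=17
  ###.#|.  b29=0 t=0,i=3
  ###..|.  b28=0 t=0,i=18
  ##.##|.  b27=0 t=0,i=13
  ##.#.|.  b26=0 t=0,i=4
  ##..#|#  b25=1 t=0,i=9
  ##...|.  b24=0 t=1,i=3
  #.###|#  b23=1 t=0,i=1
  #.##.|#  b22=1 t=0,i=7
  #.#.#|.  b21=0 t=0,i=5
  #.#..|#  b20=1 t=1,i=9
  #..##|.  b19=0 t=0,i=10
  #..#.|#  b18=1 t=0,i=20
  #...#|#  b17=1 t=3,i=11
  #....|.  b16=0 t=1,i=4
  .####|.  b15=0 t=0,i=15
  .###.|#  b14=1 t=0,i=2
  .##.#|#  b13=1 t=0,i=12
  .##..|.  b12=0 t=0,i=8
  .#.##|.  b11=0 t=0,i=0
  .#.#.|#  b10=1 t=1,i=8
  .#..#|.  b9=0 t=1,i=10
  .#...|#  b8=1 t=1,i=15
  ..###|#  b7=1 t=4,i=8
  ..##.|.  b6=0 t=0,i=11
  ..#.#|.  b5=0 t=0,i=21
  ..#..|.  b4=0 t=2,i=18
  ...##|#  b3=1 t=1,i=18
  ...#.|.  b2=0 t=1,i=6
  ....#|.  b1=0 t=1,i=5
  .....|#  b0=1 t=2,i=2
  bits 00000010110101100110010110001001 = 47605129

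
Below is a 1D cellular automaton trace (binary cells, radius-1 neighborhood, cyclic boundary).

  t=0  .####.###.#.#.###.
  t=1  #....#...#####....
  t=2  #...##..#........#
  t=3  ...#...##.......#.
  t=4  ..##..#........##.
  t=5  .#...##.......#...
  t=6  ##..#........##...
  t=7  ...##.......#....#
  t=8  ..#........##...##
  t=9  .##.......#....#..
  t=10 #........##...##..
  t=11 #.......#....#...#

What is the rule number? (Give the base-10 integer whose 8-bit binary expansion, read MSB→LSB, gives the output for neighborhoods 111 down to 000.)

38

  ### -> .   bit 7 = 0  t=0,i=2
  ##. -> .   bit 6 = 0  t=0,i=4
  #.# -> #   bit 5 = 1  t=0,i=5
  #.. -> .   bit 4 = 0  t=0,i=17
  .## -> .   bit 3 = 0  t=0,i=1
  .#. -> #   bit 2 = 1  t=0,i=10
  ..# -> #   bit 1 = 1  t=0,i=0
  ... -> .   bit 0 = 0  t=1,i=2
  bits 00100110 = 38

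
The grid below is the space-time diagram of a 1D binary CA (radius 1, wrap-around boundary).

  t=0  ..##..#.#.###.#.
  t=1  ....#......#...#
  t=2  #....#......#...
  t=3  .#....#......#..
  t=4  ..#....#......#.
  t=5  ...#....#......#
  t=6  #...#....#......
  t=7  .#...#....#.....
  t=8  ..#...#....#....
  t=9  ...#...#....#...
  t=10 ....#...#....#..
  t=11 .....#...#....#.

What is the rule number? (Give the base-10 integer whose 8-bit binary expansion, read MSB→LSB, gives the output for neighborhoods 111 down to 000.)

144

  ### -> #   bit 7 = 1  t=0,i=11
  ##. -> .   bit 6 = 0  t=0,i=3
  #.# -> .   bit 5 = 0  t=0,i=7
  #.. -> #   bit 4 = 1  t=0,i=4
  .## -> .   bit 3 = 0  t=0,i=2
  .#. -> .   bit 2 = 0  t=0,i=6
  ..# -> .   bit 1 = 0  t=0,i=1
  ... -> .   bit 0 = 0  t=0,i=0
  bits 10010000 = 144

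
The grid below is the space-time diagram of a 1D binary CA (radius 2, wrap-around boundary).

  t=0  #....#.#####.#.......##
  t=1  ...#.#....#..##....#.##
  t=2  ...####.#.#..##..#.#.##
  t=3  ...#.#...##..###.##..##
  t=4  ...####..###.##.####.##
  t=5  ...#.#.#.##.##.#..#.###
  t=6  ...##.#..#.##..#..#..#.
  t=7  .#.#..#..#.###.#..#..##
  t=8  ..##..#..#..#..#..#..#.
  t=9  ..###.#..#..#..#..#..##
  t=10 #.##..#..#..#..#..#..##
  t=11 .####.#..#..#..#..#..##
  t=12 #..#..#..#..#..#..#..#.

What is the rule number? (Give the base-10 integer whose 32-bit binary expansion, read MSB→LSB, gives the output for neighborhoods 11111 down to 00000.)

  nb #####: next=.  (t=0,i=9, bit31=0)
  nb ####.: next=#  (t=0,i=10, bit30=1)
  nb ###.#: next=.  (t=0,i=11, bit29=0)
  nb ###..: next=.  (t=0,i=0, bit28=0)
  nb ##.##: next=#  (t=3,i=16, bit27=1)
  nb ##.#.: next=.  (t=0,i=12, bit26=0)
  nb ##..#: next=#  (t=2,i=15, bit25=1)
  nb ##...: next=.  (t=0,i=1, bit24=0)
  nb #.###: next=.  (t=0,i=7, bit23=0)
  nb #.##.: next=#  (t=1,i=21, bit22=1)
  nb #.#.#: next=.  (t=2,i=8, bit21=0)
  nb #.#..: next=#  (t=0,i=13, bit20=1)
  nb #..##: next=.  (t=1,i=12, bit19=0)
  nb #..#.: next=.  (t=2,i=16, bit18=0)
  nb #...#: next=.  (t=1,i=1, bit17=0)
  nb #....: next=.  (t=0,i=2, bit16=0)
  nb .####: next=.  (t=0,i=8, bit15=0)
  nb .###.: next=#  (t=0,i=22, bit14=1)
  nb .##.#: next=.  (t=4,i=14, bit13=0)
  nb .##..: next=#  (t=1,i=14, bit12=1)
  nb .#.##: next=.  (t=0,i=6, bit11=0)
  nb .#.#.: next=#  (t=1,i=4, bit10=1)
  nb .#..#: next=.  (t=1,i=11, bit9=0)
  nb .#...: next=#  (t=0,i=14, bit8=1)
  nb ..###: next=#  (t=0,i=21, bit7=1)
  nb ..##.: next=#  (t=1,i=13, bit6=1)
  nb ..#.#: next=#  (t=0,i=5, bit5=1)
  nb ..#..: next=#  (t=1,i=10, bit4=1)
  nb ...##: next=.  (t=0,i=20, bit3=0)
  nb ...#.: next=.  (t=0,i=4, bit2=0)
  nb ....#: next=#  (t=0,i=3, bit1=1)
  nb .....: next=.  (t=0,i=16, bit0=0)
  bits 01001010010100000101010111110010 = 1246778866

1246778866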